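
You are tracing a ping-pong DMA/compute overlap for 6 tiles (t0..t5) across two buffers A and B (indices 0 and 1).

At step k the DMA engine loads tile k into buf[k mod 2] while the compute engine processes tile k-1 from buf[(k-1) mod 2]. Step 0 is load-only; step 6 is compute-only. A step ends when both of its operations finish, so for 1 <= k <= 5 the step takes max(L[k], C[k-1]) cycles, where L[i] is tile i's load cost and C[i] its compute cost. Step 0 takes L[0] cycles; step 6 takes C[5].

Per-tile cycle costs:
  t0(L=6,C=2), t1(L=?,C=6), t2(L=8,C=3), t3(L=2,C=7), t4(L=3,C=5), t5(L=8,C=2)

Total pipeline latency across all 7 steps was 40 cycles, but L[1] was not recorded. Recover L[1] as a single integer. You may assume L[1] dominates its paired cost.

step 0 = dur = L[0]=6 = 6
step 1 = dur = max(L[1]=?, C[0]=2) = L[1]  (unknown; binding)
step 2 = dur = max(L[2]=8, C[1]=6) = 8
step 3 = dur = max(L[3]=2, C[2]=3) = 3
step 4 = dur = max(L[4]=3, C[3]=7) = 7
step 5 = dur = max(L[5]=8, C[4]=5) = 8
step 6 = dur = C[5]=2 = 2
sum of known step durations = 34
dur[1] = total - known = 40 - 34 = 6
L[1] is the binding max in step 1, so L[1] = dur[1] = 6

L[1] = 6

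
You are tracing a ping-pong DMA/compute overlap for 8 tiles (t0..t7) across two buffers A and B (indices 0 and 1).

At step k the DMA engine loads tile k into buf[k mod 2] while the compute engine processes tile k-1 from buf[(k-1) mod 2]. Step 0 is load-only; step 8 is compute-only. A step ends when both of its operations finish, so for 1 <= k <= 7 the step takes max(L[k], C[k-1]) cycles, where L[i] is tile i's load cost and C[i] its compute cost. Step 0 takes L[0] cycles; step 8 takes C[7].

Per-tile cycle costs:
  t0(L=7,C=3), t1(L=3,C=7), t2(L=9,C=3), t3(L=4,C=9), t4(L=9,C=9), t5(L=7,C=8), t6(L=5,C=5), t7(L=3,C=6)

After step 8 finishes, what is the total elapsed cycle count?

end_cycle[8] = 60

[0] DMA t0→A (7c) ∥ CU idle ⇒ 7c, clock 7
[1] DMA t1→B (3c) ∥ CU A:t0 (3c) ⇒ 3c, clock 10
[2] DMA t2→A (9c) ∥ CU B:t1 (7c) ⇒ 9c, clock 19
[3] DMA t3→B (4c) ∥ CU A:t2 (3c) ⇒ 4c, clock 23
[4] DMA t4→A (9c) ∥ CU B:t3 (9c) ⇒ 9c, clock 32
[5] DMA t5→B (7c) ∥ CU A:t4 (9c) ⇒ 9c, clock 41
[6] DMA t6→A (5c) ∥ CU B:t5 (8c) ⇒ 8c, clock 49
[7] DMA t7→B (3c) ∥ CU A:t6 (5c) ⇒ 5c, clock 54
[8] DMA idle ∥ CU B:t7 (6c) ⇒ 6c, clock 60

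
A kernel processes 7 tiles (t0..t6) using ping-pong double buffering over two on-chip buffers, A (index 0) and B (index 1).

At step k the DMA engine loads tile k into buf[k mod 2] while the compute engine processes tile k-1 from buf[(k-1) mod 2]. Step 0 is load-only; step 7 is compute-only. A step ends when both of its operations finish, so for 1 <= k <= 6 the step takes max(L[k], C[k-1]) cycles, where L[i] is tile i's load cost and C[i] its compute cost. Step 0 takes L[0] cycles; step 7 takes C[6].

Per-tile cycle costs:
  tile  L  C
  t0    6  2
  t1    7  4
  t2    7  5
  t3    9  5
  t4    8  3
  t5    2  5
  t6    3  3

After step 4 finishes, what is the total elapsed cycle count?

end_cycle[4] = 37

[0] DMA t0→A (6c) ∥ CU idle ⇒ 6c, clock 6
[1] DMA t1→B (7c) ∥ CU A:t0 (2c) ⇒ 7c, clock 13
[2] DMA t2→A (7c) ∥ CU B:t1 (4c) ⇒ 7c, clock 20
[3] DMA t3→B (9c) ∥ CU A:t2 (5c) ⇒ 9c, clock 29
[4] DMA t4→A (8c) ∥ CU B:t3 (5c) ⇒ 8c, clock 37
[5] DMA t5→B (2c) ∥ CU A:t4 (3c) ⇒ 3c, clock 40
[6] DMA t6→A (3c) ∥ CU B:t5 (5c) ⇒ 5c, clock 45
[7] DMA idle ∥ CU A:t6 (3c) ⇒ 3c, clock 48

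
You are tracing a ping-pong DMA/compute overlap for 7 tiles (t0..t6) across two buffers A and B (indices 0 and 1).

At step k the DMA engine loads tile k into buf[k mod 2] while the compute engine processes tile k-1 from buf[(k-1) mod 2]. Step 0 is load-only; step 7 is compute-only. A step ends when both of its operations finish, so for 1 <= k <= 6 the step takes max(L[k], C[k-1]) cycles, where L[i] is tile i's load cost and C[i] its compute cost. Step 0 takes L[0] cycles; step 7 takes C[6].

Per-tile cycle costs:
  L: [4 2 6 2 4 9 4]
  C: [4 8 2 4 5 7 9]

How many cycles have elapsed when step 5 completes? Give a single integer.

end_cycle[5] = 31

step 0: L[0]=4 → dur=4, Σ=4 | A=load:t0 B=idle [load-only]
step 1: L[1]=2 C[0]=4 → dur=4, Σ=8 | A=compute:t0 B=load:t1 [compute-bound]
step 2: L[2]=6 C[1]=8 → dur=8, Σ=16 | A=load:t2 B=compute:t1 [compute-bound]
step 3: L[3]=2 C[2]=2 → dur=2, Σ=18 | A=compute:t2 B=load:t3 [tied]
step 4: L[4]=4 C[3]=4 → dur=4, Σ=22 | A=load:t4 B=compute:t3 [tied]
step 5: L[5]=9 C[4]=5 → dur=9, Σ=31 | A=compute:t4 B=load:t5 [load-bound]
step 6: L[6]=4 C[5]=7 → dur=7, Σ=38 | A=load:t6 B=compute:t5 [compute-bound]
step 7: C[6]=9 → dur=9, Σ=47 | A=compute:t6 B=idle [compute-only]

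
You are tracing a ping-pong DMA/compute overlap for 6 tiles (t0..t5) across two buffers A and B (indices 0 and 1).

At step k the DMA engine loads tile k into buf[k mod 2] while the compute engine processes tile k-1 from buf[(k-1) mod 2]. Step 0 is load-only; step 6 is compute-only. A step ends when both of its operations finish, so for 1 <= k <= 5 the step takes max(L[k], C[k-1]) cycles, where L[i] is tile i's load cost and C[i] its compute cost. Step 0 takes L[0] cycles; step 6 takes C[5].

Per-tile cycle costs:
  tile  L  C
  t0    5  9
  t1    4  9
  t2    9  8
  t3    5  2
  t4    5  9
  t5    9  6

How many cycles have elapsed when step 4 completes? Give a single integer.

step 0: L[0]=5 → dur=5, Σ=5 | A=load:t0 B=idle [load-only]
step 1: L[1]=4 C[0]=9 → dur=9, Σ=14 | A=compute:t0 B=load:t1 [compute-bound]
step 2: L[2]=9 C[1]=9 → dur=9, Σ=23 | A=load:t2 B=compute:t1 [tied]
step 3: L[3]=5 C[2]=8 → dur=8, Σ=31 | A=compute:t2 B=load:t3 [compute-bound]
step 4: L[4]=5 C[3]=2 → dur=5, Σ=36 | A=load:t4 B=compute:t3 [load-bound]
step 5: L[5]=9 C[4]=9 → dur=9, Σ=45 | A=compute:t4 B=load:t5 [tied]
step 6: C[5]=6 → dur=6, Σ=51 | A=idle B=compute:t5 [compute-only]

end_cycle[4] = 36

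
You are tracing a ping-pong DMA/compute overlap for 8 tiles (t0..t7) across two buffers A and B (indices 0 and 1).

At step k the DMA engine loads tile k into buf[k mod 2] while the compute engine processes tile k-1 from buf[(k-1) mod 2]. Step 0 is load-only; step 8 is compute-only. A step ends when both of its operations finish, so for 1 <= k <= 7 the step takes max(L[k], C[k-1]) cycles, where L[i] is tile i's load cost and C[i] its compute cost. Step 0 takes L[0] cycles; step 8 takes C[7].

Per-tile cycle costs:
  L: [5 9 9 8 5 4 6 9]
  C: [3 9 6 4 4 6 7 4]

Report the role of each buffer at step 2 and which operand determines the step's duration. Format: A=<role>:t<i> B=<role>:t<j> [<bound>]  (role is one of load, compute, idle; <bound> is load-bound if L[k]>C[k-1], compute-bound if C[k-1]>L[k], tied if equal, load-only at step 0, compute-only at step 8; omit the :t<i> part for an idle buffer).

[0] DMA t0→A (5c) ∥ CU idle ⇒ 5c, clock 5
[1] DMA t1→B (9c) ∥ CU A:t0 (3c) ⇒ 9c, clock 14
[2] DMA t2→A (9c) ∥ CU B:t1 (9c) ⇒ 9c, clock 23
[3] DMA t3→B (8c) ∥ CU A:t2 (6c) ⇒ 8c, clock 31
[4] DMA t4→A (5c) ∥ CU B:t3 (4c) ⇒ 5c, clock 36
[5] DMA t5→B (4c) ∥ CU A:t4 (4c) ⇒ 4c, clock 40
[6] DMA t6→A (6c) ∥ CU B:t5 (6c) ⇒ 6c, clock 46
[7] DMA t7→B (9c) ∥ CU A:t6 (7c) ⇒ 9c, clock 55
[8] DMA idle ∥ CU B:t7 (4c) ⇒ 4c, clock 59

step 2: A=load:t2 B=compute:t1 [tied]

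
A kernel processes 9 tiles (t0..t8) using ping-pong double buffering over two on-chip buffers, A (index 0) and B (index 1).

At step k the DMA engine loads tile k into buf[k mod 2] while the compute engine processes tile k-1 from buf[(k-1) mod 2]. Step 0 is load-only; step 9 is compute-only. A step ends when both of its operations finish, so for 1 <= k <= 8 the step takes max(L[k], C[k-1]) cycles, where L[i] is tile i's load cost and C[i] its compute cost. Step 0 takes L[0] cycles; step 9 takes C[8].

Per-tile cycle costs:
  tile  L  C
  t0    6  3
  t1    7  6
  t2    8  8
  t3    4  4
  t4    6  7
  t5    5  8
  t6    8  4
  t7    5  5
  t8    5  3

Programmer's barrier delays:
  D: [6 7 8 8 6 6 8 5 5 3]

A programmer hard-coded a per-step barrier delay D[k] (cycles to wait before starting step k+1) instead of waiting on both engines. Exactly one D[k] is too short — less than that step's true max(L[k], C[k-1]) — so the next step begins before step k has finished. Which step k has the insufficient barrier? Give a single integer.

hazard at step 5

k=0 barrier L[0]=6→6c, D[0]=6 ok
k=1 barrier max(L[1]=7,C[0]=3)→7c, D[1]=7 ok
k=2 barrier max(L[2]=8,C[1]=6)→8c, D[2]=8 ok
k=3 barrier max(L[3]=4,C[2]=8)→8c, D[3]=8 ok
k=4 barrier max(L[4]=6,C[3]=4)→6c, D[4]=6 ok
k=5 barrier max(L[5]=5,C[4]=7)→7c, D[5]=6 SHORT
k=6 barrier max(L[6]=8,C[5]=8)→8c, D[6]=8 ok
k=7 barrier max(L[7]=5,C[6]=4)→5c, D[7]=5 ok
k=8 barrier max(L[8]=5,C[7]=5)→5c, D[8]=5 ok
k=9 barrier C[8]=3→3c, D[9]=3 ok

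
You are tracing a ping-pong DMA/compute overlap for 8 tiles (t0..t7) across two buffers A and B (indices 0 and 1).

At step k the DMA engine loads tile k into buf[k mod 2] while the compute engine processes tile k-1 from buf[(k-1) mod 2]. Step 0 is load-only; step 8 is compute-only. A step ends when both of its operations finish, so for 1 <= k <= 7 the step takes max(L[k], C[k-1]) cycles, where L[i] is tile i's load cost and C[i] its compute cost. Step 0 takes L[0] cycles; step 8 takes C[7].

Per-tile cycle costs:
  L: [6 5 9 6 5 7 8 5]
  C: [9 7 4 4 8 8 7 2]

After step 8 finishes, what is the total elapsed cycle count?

end_cycle[8] = 60

[0] DMA t0→A (6c) ∥ CU idle ⇒ 6c, clock 6
[1] DMA t1→B (5c) ∥ CU A:t0 (9c) ⇒ 9c, clock 15
[2] DMA t2→A (9c) ∥ CU B:t1 (7c) ⇒ 9c, clock 24
[3] DMA t3→B (6c) ∥ CU A:t2 (4c) ⇒ 6c, clock 30
[4] DMA t4→A (5c) ∥ CU B:t3 (4c) ⇒ 5c, clock 35
[5] DMA t5→B (7c) ∥ CU A:t4 (8c) ⇒ 8c, clock 43
[6] DMA t6→A (8c) ∥ CU B:t5 (8c) ⇒ 8c, clock 51
[7] DMA t7→B (5c) ∥ CU A:t6 (7c) ⇒ 7c, clock 58
[8] DMA idle ∥ CU B:t7 (2c) ⇒ 2c, clock 60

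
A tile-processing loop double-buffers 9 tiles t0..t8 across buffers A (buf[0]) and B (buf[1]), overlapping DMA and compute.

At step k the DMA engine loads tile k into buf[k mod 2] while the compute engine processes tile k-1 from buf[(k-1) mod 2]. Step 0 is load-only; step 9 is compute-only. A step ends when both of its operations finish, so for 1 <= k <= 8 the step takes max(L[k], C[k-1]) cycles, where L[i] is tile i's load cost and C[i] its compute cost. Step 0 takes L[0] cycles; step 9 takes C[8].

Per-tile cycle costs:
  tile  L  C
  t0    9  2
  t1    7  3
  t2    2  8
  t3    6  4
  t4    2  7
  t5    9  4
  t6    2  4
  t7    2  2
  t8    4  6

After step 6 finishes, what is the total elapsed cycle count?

end_cycle[6] = 44

step 0: L[0]=9 → dur=9, Σ=9 | A=load:t0 B=idle [load-only]
step 1: L[1]=7 C[0]=2 → dur=7, Σ=16 | A=compute:t0 B=load:t1 [load-bound]
step 2: L[2]=2 C[1]=3 → dur=3, Σ=19 | A=load:t2 B=compute:t1 [compute-bound]
step 3: L[3]=6 C[2]=8 → dur=8, Σ=27 | A=compute:t2 B=load:t3 [compute-bound]
step 4: L[4]=2 C[3]=4 → dur=4, Σ=31 | A=load:t4 B=compute:t3 [compute-bound]
step 5: L[5]=9 C[4]=7 → dur=9, Σ=40 | A=compute:t4 B=load:t5 [load-bound]
step 6: L[6]=2 C[5]=4 → dur=4, Σ=44 | A=load:t6 B=compute:t5 [compute-bound]
step 7: L[7]=2 C[6]=4 → dur=4, Σ=48 | A=compute:t6 B=load:t7 [compute-bound]
step 8: L[8]=4 C[7]=2 → dur=4, Σ=52 | A=load:t8 B=compute:t7 [load-bound]
step 9: C[8]=6 → dur=6, Σ=58 | A=compute:t8 B=idle [compute-only]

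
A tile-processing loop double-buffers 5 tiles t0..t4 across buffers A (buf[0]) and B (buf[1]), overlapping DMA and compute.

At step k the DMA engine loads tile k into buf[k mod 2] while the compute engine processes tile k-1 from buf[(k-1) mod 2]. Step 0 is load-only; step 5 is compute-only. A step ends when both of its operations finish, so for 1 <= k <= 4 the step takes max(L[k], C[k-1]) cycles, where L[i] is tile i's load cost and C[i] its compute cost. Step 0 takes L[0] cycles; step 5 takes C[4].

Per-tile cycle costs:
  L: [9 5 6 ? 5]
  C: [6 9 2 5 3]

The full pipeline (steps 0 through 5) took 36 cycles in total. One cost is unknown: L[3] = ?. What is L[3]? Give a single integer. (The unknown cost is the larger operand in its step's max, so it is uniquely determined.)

L[3] = 4

step 0 | dur = L[0]=9 = 9
step 1 | dur = max(L[1]=5, C[0]=6) = 6
step 2 | dur = max(L[2]=6, C[1]=9) = 9
step 3 | dur = max(L[3]=?, C[2]=2) = L[3]  (unknown; binding)
step 4 | dur = max(L[4]=5, C[3]=5) = 5
step 5 | dur = C[4]=3 = 3
sum of known step durations = 32
dur[3] = total - known = 36 - 32 = 4
L[3] is the binding max in step 3, so L[3] = dur[3] = 4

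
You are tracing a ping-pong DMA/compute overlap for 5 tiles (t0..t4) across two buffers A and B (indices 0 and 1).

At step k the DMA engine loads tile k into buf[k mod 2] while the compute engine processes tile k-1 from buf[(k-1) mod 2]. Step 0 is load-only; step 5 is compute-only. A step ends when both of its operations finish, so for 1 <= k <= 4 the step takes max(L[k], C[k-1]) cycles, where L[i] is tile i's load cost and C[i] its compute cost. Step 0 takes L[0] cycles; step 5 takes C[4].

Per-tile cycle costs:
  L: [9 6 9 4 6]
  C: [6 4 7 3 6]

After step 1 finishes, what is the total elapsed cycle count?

end_cycle[1] = 15

[0] DMA t0→A (9c) ∥ CU idle ⇒ 9c, clock 9
[1] DMA t1→B (6c) ∥ CU A:t0 (6c) ⇒ 6c, clock 15
[2] DMA t2→A (9c) ∥ CU B:t1 (4c) ⇒ 9c, clock 24
[3] DMA t3→B (4c) ∥ CU A:t2 (7c) ⇒ 7c, clock 31
[4] DMA t4→A (6c) ∥ CU B:t3 (3c) ⇒ 6c, clock 37
[5] DMA idle ∥ CU A:t4 (6c) ⇒ 6c, clock 43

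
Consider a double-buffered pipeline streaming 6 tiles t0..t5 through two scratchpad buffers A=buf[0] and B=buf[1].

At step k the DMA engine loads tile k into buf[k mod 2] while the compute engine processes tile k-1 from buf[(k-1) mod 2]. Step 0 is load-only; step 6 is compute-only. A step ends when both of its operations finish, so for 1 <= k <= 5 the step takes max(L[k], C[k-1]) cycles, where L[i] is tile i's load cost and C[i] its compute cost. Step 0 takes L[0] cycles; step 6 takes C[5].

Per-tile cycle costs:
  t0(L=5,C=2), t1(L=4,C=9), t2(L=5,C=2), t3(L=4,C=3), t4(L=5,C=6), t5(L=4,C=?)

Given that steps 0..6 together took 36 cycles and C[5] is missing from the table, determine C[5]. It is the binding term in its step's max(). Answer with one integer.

C[5] = 3

step 0 → dur = L[0]=5 = 5
step 1 → dur = max(L[1]=4, C[0]=2) = 4
step 2 → dur = max(L[2]=5, C[1]=9) = 9
step 3 → dur = max(L[3]=4, C[2]=2) = 4
step 4 → dur = max(L[4]=5, C[3]=3) = 5
step 5 → dur = max(L[5]=4, C[4]=6) = 6
step 6 → dur = C[5]=? = C[5]  (unknown; binding)
sum of known step durations = 33
dur[6] = total - known = 36 - 33 = 3
C[5] is the binding max in step 6, so C[5] = dur[6] = 3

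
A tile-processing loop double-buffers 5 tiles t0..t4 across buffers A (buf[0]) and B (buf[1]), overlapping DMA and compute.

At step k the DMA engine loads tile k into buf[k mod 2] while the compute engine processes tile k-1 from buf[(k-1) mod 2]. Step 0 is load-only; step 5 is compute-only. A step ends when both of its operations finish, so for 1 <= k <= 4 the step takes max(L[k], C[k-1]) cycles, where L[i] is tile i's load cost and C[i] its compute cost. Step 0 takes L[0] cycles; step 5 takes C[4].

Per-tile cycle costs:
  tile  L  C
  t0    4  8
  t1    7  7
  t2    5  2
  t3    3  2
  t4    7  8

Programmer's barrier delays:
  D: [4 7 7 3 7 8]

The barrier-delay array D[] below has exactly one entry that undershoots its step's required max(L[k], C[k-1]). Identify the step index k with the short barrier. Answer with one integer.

[0] required=L[0]=4=4 vs D=4 ok
[1] required=max(L[1]=7,C[0]=8)=8 vs D=7 SHORT
[2] required=max(L[2]=5,C[1]=7)=7 vs D=7 ok
[3] required=max(L[3]=3,C[2]=2)=3 vs D=3 ok
[4] required=max(L[4]=7,C[3]=2)=7 vs D=7 ok
[5] required=C[4]=8=8 vs D=8 ok

hazard at step 1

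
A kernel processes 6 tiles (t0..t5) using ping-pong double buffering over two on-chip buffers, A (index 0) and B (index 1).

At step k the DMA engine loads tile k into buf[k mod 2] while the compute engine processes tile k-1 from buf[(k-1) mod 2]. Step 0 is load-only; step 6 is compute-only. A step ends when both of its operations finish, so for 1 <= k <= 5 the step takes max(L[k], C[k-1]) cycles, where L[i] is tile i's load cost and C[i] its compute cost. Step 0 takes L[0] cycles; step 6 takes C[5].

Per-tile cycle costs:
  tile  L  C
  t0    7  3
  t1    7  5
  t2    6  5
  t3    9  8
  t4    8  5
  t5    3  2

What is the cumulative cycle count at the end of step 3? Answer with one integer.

end_cycle[3] = 29

  0. 7=7c; end=7; A:t0 B:-
  1. max(7,3)=7c; end=14; A:t0 B:t1
  2. max(6,5)=6c; end=20; A:t2 B:t1
  3. max(9,5)=9c; end=29; A:t2 B:t3
  4. max(8,8)=8c; end=37; A:t4 B:t3
  5. max(3,5)=5c; end=42; A:t4 B:t5
  6. 2=2c; end=44; A:t4 B:t5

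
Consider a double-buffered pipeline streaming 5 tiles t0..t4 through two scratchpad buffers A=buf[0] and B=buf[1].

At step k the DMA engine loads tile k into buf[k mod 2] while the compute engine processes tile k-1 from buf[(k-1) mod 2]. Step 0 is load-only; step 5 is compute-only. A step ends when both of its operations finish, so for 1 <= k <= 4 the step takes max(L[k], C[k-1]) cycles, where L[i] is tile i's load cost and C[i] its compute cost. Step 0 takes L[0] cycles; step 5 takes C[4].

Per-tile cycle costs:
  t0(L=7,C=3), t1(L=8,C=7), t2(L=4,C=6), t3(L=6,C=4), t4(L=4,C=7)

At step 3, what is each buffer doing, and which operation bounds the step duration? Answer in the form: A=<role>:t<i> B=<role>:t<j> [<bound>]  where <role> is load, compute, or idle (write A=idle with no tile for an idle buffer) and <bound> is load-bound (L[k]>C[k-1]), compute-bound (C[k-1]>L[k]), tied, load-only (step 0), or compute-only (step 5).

k=0 load=t0/7c comp=- wait=7 total=7
k=1 load=t1/8c comp=t0/3c wait=8 total=15
k=2 load=t2/4c comp=t1/7c wait=7 total=22
k=3 load=t3/6c comp=t2/6c wait=6 total=28
k=4 load=t4/4c comp=t3/4c wait=4 total=32
k=5 load=- comp=t4/7c wait=7 total=39

step 3: A=compute:t2 B=load:t3 [tied]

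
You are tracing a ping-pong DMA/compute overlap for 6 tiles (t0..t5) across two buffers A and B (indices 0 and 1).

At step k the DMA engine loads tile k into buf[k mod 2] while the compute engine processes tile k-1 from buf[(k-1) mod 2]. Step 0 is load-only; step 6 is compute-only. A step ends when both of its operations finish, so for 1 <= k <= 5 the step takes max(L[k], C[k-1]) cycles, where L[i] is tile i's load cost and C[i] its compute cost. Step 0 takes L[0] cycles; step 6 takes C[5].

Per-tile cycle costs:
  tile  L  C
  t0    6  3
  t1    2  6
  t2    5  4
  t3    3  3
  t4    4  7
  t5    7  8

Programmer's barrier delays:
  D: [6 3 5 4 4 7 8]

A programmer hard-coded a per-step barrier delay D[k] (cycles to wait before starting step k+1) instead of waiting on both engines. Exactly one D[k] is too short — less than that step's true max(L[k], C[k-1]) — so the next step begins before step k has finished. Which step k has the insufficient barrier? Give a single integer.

[0] required=L[0]=6=6 vs D=6 ok
[1] required=max(L[1]=2,C[0]=3)=3 vs D=3 ok
[2] required=max(L[2]=5,C[1]=6)=6 vs D=5 SHORT
[3] required=max(L[3]=3,C[2]=4)=4 vs D=4 ok
[4] required=max(L[4]=4,C[3]=3)=4 vs D=4 ok
[5] required=max(L[5]=7,C[4]=7)=7 vs D=7 ok
[6] required=C[5]=8=8 vs D=8 ok

hazard at step 2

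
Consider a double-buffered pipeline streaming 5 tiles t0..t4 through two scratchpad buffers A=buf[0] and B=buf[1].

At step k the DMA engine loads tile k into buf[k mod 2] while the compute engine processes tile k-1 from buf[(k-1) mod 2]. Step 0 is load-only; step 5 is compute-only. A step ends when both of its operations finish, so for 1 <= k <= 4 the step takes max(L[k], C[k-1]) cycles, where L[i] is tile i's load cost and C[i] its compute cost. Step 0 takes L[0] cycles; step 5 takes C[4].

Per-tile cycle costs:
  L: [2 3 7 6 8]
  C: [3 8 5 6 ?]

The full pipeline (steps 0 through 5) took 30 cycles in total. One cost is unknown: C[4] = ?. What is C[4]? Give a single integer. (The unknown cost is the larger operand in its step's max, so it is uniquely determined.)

step 0 | dur = L[0]=2 = 2
step 1 | dur = max(L[1]=3, C[0]=3) = 3
step 2 | dur = max(L[2]=7, C[1]=8) = 8
step 3 | dur = max(L[3]=6, C[2]=5) = 6
step 4 | dur = max(L[4]=8, C[3]=6) = 8
step 5 | dur = C[4]=? = C[4]  (unknown; binding)
sum of known step durations = 27
dur[5] = total - known = 30 - 27 = 3
C[4] is the binding max in step 5, so C[4] = dur[5] = 3

C[4] = 3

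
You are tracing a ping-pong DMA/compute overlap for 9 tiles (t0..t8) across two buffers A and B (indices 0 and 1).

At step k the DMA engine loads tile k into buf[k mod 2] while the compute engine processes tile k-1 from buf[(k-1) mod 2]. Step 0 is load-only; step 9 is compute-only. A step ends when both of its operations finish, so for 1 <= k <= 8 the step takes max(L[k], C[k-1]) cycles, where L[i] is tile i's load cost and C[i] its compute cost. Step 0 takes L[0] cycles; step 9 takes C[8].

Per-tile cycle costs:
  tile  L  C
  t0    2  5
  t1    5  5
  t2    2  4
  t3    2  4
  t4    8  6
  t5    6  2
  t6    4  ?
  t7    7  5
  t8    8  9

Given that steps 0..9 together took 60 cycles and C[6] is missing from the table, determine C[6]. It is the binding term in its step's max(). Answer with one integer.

step 0 | dur = L[0]=2 = 2
step 1 | dur = max(L[1]=5, C[0]=5) = 5
step 2 | dur = max(L[2]=2, C[1]=5) = 5
step 3 | dur = max(L[3]=2, C[2]=4) = 4
step 4 | dur = max(L[4]=8, C[3]=4) = 8
step 5 | dur = max(L[5]=6, C[4]=6) = 6
step 6 | dur = max(L[6]=4, C[5]=2) = 4
step 7 | dur = max(L[7]=7, C[6]=?) = C[6]  (unknown; binding)
step 8 | dur = max(L[8]=8, C[7]=5) = 8
step 9 | dur = C[8]=9 = 9
sum of known step durations = 51
dur[7] = total - known = 60 - 51 = 9
C[6] is the binding max in step 7, so C[6] = dur[7] = 9

C[6] = 9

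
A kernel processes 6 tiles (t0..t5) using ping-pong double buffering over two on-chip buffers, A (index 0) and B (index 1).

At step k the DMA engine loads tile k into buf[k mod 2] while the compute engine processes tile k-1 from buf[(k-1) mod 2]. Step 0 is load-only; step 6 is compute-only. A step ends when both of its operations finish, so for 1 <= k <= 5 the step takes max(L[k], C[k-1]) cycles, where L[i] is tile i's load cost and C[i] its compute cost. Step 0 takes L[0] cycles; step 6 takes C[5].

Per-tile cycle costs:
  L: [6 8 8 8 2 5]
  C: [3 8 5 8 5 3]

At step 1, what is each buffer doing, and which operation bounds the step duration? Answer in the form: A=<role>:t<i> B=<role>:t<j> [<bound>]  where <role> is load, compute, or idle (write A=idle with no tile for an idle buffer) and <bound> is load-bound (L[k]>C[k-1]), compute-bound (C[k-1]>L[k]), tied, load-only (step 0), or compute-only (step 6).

step 1: A=compute:t0 B=load:t1 [load-bound]

[0] DMA t0→A (6c) ∥ CU idle ⇒ 6c, clock 6
[1] DMA t1→B (8c) ∥ CU A:t0 (3c) ⇒ 8c, clock 14
[2] DMA t2→A (8c) ∥ CU B:t1 (8c) ⇒ 8c, clock 22
[3] DMA t3→B (8c) ∥ CU A:t2 (5c) ⇒ 8c, clock 30
[4] DMA t4→A (2c) ∥ CU B:t3 (8c) ⇒ 8c, clock 38
[5] DMA t5→B (5c) ∥ CU A:t4 (5c) ⇒ 5c, clock 43
[6] DMA idle ∥ CU B:t5 (3c) ⇒ 3c, clock 46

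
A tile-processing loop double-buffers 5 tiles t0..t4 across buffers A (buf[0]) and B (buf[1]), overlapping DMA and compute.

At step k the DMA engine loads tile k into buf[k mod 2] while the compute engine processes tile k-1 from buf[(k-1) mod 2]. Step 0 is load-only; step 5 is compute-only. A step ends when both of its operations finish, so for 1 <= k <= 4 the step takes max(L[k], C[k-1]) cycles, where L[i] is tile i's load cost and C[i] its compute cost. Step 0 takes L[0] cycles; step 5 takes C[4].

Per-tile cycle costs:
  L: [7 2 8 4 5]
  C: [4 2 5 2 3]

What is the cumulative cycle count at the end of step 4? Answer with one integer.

[0] DMA t0→A (7c) ∥ CU idle ⇒ 7c, clock 7
[1] DMA t1→B (2c) ∥ CU A:t0 (4c) ⇒ 4c, clock 11
[2] DMA t2→A (8c) ∥ CU B:t1 (2c) ⇒ 8c, clock 19
[3] DMA t3→B (4c) ∥ CU A:t2 (5c) ⇒ 5c, clock 24
[4] DMA t4→A (5c) ∥ CU B:t3 (2c) ⇒ 5c, clock 29
[5] DMA idle ∥ CU A:t4 (3c) ⇒ 3c, clock 32

end_cycle[4] = 29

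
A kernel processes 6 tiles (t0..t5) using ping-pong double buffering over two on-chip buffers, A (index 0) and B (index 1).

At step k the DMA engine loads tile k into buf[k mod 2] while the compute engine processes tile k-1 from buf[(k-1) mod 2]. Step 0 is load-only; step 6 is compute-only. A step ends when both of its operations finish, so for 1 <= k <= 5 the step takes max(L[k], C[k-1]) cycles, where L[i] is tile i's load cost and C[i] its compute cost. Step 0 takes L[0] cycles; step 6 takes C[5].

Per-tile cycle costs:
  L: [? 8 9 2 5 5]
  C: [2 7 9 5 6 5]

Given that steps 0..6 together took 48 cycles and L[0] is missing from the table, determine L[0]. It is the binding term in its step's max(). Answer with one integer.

L[0] = 6

step 0 | dur = L[0]=? = L[0]  (unknown; binding)
step 1 | dur = max(L[1]=8, C[0]=2) = 8
step 2 | dur = max(L[2]=9, C[1]=7) = 9
step 3 | dur = max(L[3]=2, C[2]=9) = 9
step 4 | dur = max(L[4]=5, C[3]=5) = 5
step 5 | dur = max(L[5]=5, C[4]=6) = 6
step 6 | dur = C[5]=5 = 5
sum of known step durations = 42
dur[0] = total - known = 48 - 42 = 6
L[0] is the binding max in step 0, so L[0] = dur[0] = 6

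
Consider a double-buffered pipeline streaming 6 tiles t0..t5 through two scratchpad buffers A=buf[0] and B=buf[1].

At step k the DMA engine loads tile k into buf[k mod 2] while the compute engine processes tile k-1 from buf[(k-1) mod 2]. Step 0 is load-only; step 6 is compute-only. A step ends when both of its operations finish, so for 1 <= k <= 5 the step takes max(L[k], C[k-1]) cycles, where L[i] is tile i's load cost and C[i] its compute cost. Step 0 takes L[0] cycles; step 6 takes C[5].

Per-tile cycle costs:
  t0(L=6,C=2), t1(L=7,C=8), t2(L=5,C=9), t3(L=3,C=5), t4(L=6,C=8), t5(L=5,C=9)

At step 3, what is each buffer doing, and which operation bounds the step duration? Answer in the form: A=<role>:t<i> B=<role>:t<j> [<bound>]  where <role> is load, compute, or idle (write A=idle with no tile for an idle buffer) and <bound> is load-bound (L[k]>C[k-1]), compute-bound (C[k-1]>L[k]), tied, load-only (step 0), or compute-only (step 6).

k=0 load=t0/6c comp=- wait=6 total=6
k=1 load=t1/7c comp=t0/2c wait=7 total=13
k=2 load=t2/5c comp=t1/8c wait=8 total=21
k=3 load=t3/3c comp=t2/9c wait=9 total=30
k=4 load=t4/6c comp=t3/5c wait=6 total=36
k=5 load=t5/5c comp=t4/8c wait=8 total=44
k=6 load=- comp=t5/9c wait=9 total=53

step 3: A=compute:t2 B=load:t3 [compute-bound]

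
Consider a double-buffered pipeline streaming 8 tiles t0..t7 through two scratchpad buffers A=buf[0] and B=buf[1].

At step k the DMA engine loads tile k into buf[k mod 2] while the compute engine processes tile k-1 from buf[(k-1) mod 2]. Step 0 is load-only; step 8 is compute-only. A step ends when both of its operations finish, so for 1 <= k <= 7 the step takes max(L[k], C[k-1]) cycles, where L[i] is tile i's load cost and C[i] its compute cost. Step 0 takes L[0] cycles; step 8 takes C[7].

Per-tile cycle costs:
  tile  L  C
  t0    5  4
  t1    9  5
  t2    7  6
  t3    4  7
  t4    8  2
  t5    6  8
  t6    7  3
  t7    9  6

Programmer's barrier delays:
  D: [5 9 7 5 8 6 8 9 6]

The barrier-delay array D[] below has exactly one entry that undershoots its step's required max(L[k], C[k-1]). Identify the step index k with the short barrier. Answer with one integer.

hazard at step 3

[0] required=L[0]=5=5 vs D=5 ok
[1] required=max(L[1]=9,C[0]=4)=9 vs D=9 ok
[2] required=max(L[2]=7,C[1]=5)=7 vs D=7 ok
[3] required=max(L[3]=4,C[2]=6)=6 vs D=5 SHORT
[4] required=max(L[4]=8,C[3]=7)=8 vs D=8 ok
[5] required=max(L[5]=6,C[4]=2)=6 vs D=6 ok
[6] required=max(L[6]=7,C[5]=8)=8 vs D=8 ok
[7] required=max(L[7]=9,C[6]=3)=9 vs D=9 ok
[8] required=C[7]=6=6 vs D=6 ok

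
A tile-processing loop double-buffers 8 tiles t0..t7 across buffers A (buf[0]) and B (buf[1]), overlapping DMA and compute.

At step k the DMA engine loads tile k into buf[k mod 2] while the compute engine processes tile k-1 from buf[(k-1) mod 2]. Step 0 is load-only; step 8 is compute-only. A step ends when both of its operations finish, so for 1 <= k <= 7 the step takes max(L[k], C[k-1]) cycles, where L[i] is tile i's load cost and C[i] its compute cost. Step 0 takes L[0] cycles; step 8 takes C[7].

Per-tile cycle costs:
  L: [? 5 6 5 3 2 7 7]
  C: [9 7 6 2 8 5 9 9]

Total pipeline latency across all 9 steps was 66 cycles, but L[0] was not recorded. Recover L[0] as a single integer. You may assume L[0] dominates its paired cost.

step 0 | dur = L[0]=? = L[0]  (unknown; binding)
step 1 | dur = max(L[1]=5, C[0]=9) = 9
step 2 | dur = max(L[2]=6, C[1]=7) = 7
step 3 | dur = max(L[3]=5, C[2]=6) = 6
step 4 | dur = max(L[4]=3, C[3]=2) = 3
step 5 | dur = max(L[5]=2, C[4]=8) = 8
step 6 | dur = max(L[6]=7, C[5]=5) = 7
step 7 | dur = max(L[7]=7, C[6]=9) = 9
step 8 | dur = C[7]=9 = 9
sum of known step durations = 58
dur[0] = total - known = 66 - 58 = 8
L[0] is the binding max in step 0, so L[0] = dur[0] = 8

L[0] = 8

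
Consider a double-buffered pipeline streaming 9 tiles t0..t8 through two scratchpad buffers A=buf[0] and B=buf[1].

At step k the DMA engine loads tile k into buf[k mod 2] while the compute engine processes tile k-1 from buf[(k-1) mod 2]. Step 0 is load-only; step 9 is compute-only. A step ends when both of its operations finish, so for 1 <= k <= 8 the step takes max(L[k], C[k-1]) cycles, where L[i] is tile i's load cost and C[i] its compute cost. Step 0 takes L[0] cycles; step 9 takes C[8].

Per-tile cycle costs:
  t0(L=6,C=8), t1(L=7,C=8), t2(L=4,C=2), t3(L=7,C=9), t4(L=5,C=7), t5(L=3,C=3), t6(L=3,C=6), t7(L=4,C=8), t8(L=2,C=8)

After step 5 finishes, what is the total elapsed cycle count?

end_cycle[5] = 45

k=0 load=t0/6c comp=- wait=6 total=6
k=1 load=t1/7c comp=t0/8c wait=8 total=14
k=2 load=t2/4c comp=t1/8c wait=8 total=22
k=3 load=t3/7c comp=t2/2c wait=7 total=29
k=4 load=t4/5c comp=t3/9c wait=9 total=38
k=5 load=t5/3c comp=t4/7c wait=7 total=45
k=6 load=t6/3c comp=t5/3c wait=3 total=48
k=7 load=t7/4c comp=t6/6c wait=6 total=54
k=8 load=t8/2c comp=t7/8c wait=8 total=62
k=9 load=- comp=t8/8c wait=8 total=70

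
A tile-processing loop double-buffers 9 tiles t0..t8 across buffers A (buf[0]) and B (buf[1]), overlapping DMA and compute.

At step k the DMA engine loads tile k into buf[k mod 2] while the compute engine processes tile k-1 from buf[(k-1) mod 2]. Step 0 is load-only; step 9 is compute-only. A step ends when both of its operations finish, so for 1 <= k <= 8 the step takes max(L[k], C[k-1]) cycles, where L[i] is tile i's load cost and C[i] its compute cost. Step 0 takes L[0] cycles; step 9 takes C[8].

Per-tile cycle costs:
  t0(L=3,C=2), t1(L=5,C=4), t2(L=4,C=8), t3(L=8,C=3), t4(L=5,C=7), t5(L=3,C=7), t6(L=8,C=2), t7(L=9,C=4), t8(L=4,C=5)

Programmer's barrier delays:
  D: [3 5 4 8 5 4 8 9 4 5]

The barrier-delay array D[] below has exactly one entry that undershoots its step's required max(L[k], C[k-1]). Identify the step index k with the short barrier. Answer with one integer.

hazard at step 5

k=0 barrier L[0]=3→3c, D[0]=3 ok
k=1 barrier max(L[1]=5,C[0]=2)→5c, D[1]=5 ok
k=2 barrier max(L[2]=4,C[1]=4)→4c, D[2]=4 ok
k=3 barrier max(L[3]=8,C[2]=8)→8c, D[3]=8 ok
k=4 barrier max(L[4]=5,C[3]=3)→5c, D[4]=5 ok
k=5 barrier max(L[5]=3,C[4]=7)→7c, D[5]=4 SHORT
k=6 barrier max(L[6]=8,C[5]=7)→8c, D[6]=8 ok
k=7 barrier max(L[7]=9,C[6]=2)→9c, D[7]=9 ok
k=8 barrier max(L[8]=4,C[7]=4)→4c, D[8]=4 ok
k=9 barrier C[8]=5→5c, D[9]=5 ok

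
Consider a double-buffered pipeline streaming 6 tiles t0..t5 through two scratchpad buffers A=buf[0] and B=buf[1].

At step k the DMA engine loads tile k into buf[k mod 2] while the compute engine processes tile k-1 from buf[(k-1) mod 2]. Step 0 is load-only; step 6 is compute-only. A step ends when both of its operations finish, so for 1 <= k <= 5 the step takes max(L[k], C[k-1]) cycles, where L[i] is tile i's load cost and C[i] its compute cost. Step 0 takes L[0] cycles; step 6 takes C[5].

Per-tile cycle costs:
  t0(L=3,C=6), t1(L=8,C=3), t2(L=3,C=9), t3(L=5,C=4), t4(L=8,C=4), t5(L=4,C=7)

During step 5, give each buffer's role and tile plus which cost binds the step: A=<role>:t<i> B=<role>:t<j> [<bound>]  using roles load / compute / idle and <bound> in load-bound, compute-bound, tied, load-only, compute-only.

step 0: L[0]=3 → dur=3, Σ=3 | A=load:t0 B=idle [load-only]
step 1: L[1]=8 C[0]=6 → dur=8, Σ=11 | A=compute:t0 B=load:t1 [load-bound]
step 2: L[2]=3 C[1]=3 → dur=3, Σ=14 | A=load:t2 B=compute:t1 [tied]
step 3: L[3]=5 C[2]=9 → dur=9, Σ=23 | A=compute:t2 B=load:t3 [compute-bound]
step 4: L[4]=8 C[3]=4 → dur=8, Σ=31 | A=load:t4 B=compute:t3 [load-bound]
step 5: L[5]=4 C[4]=4 → dur=4, Σ=35 | A=compute:t4 B=load:t5 [tied]
step 6: C[5]=7 → dur=7, Σ=42 | A=idle B=compute:t5 [compute-only]

step 5: A=compute:t4 B=load:t5 [tied]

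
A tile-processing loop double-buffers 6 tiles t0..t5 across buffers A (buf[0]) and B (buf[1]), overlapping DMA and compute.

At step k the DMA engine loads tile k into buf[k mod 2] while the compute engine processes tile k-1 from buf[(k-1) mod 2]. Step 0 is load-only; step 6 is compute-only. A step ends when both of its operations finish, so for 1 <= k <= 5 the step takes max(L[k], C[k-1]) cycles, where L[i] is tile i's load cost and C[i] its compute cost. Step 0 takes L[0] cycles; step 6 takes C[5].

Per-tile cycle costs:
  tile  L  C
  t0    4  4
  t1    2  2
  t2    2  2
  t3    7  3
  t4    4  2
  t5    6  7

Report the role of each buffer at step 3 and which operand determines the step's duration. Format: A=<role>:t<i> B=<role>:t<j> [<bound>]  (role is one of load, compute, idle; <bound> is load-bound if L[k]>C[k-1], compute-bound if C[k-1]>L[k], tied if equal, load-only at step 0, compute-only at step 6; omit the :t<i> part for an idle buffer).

k=0 load=t0/4c comp=- wait=4 total=4
k=1 load=t1/2c comp=t0/4c wait=4 total=8
k=2 load=t2/2c comp=t1/2c wait=2 total=10
k=3 load=t3/7c comp=t2/2c wait=7 total=17
k=4 load=t4/4c comp=t3/3c wait=4 total=21
k=5 load=t5/6c comp=t4/2c wait=6 total=27
k=6 load=- comp=t5/7c wait=7 total=34

step 3: A=compute:t2 B=load:t3 [load-bound]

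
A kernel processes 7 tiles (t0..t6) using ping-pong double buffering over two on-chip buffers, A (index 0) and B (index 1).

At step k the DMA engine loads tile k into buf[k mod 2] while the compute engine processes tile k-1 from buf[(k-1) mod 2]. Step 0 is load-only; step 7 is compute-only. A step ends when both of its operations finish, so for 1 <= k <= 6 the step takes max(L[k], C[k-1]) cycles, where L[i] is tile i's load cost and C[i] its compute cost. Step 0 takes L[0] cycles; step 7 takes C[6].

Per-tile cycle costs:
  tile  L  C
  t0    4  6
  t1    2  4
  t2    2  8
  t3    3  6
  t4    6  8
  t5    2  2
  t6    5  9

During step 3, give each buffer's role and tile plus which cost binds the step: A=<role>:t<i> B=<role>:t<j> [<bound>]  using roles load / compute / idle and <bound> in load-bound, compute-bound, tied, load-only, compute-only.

step 3: A=compute:t2 B=load:t3 [compute-bound]

k=0 load=t0/4c comp=- wait=4 total=4
k=1 load=t1/2c comp=t0/6c wait=6 total=10
k=2 load=t2/2c comp=t1/4c wait=4 total=14
k=3 load=t3/3c comp=t2/8c wait=8 total=22
k=4 load=t4/6c comp=t3/6c wait=6 total=28
k=5 load=t5/2c comp=t4/8c wait=8 total=36
k=6 load=t6/5c comp=t5/2c wait=5 total=41
k=7 load=- comp=t6/9c wait=9 total=50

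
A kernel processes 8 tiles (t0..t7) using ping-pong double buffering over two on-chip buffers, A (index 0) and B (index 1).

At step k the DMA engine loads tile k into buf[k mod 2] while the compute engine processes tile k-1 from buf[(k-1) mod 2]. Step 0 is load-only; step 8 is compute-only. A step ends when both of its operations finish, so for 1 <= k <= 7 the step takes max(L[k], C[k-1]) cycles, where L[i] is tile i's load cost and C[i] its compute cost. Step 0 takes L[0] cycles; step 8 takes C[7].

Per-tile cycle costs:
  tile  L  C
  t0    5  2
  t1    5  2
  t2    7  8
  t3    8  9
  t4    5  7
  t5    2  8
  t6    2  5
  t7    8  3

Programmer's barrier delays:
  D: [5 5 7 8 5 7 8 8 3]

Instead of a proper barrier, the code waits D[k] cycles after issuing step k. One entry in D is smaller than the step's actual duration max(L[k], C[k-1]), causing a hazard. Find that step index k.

k=0 barrier L[0]=5→5c, D[0]=5 ok
k=1 barrier max(L[1]=5,C[0]=2)→5c, D[1]=5 ok
k=2 barrier max(L[2]=7,C[1]=2)→7c, D[2]=7 ok
k=3 barrier max(L[3]=8,C[2]=8)→8c, D[3]=8 ok
k=4 barrier max(L[4]=5,C[3]=9)→9c, D[4]=5 SHORT
k=5 barrier max(L[5]=2,C[4]=7)→7c, D[5]=7 ok
k=6 barrier max(L[6]=2,C[5]=8)→8c, D[6]=8 ok
k=7 barrier max(L[7]=8,C[6]=5)→8c, D[7]=8 ok
k=8 barrier C[7]=3→3c, D[8]=3 ok

hazard at step 4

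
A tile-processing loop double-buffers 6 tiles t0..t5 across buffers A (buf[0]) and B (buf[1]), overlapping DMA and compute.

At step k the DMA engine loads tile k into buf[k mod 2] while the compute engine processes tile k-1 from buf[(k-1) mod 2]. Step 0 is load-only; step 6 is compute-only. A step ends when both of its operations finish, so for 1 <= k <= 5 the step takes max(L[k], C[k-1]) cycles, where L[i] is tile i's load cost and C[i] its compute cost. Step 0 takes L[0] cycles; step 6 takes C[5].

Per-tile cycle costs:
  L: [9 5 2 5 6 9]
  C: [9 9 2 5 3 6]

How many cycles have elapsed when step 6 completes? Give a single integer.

end_cycle[6] = 53

  0. 9=9c; end=9; A:t0 B:-
  1. max(5,9)=9c; end=18; A:t0 B:t1
  2. max(2,9)=9c; end=27; A:t2 B:t1
  3. max(5,2)=5c; end=32; A:t2 B:t3
  4. max(6,5)=6c; end=38; A:t4 B:t3
  5. max(9,3)=9c; end=47; A:t4 B:t5
  6. 6=6c; end=53; A:t4 B:t5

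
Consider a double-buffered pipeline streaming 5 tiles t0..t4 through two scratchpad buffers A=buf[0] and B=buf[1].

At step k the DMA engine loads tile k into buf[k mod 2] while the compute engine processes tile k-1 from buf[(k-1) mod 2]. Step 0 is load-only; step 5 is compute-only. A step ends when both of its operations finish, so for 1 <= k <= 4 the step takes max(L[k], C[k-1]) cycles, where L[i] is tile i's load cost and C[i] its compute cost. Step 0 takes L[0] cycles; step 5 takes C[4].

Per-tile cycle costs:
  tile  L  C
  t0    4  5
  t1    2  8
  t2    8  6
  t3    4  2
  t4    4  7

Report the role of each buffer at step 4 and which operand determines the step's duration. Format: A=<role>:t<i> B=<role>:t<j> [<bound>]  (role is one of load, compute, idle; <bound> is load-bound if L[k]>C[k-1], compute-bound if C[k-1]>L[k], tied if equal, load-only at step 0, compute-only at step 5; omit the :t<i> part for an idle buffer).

step 4: A=load:t4 B=compute:t3 [load-bound]

[0] DMA t0→A (4c) ∥ CU idle ⇒ 4c, clock 4
[1] DMA t1→B (2c) ∥ CU A:t0 (5c) ⇒ 5c, clock 9
[2] DMA t2→A (8c) ∥ CU B:t1 (8c) ⇒ 8c, clock 17
[3] DMA t3→B (4c) ∥ CU A:t2 (6c) ⇒ 6c, clock 23
[4] DMA t4→A (4c) ∥ CU B:t3 (2c) ⇒ 4c, clock 27
[5] DMA idle ∥ CU A:t4 (7c) ⇒ 7c, clock 34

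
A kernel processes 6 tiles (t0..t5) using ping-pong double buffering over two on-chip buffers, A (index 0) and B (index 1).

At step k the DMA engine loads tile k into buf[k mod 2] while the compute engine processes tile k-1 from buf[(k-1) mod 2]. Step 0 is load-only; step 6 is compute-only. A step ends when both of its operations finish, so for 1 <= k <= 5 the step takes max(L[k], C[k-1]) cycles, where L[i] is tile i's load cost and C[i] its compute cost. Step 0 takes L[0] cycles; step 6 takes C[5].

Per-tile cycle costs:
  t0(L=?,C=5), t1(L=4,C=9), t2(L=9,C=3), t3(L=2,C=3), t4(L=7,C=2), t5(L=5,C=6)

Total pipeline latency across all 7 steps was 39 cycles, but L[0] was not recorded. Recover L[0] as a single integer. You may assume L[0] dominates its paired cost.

L[0] = 4

step 0 → dur = L[0]=? = L[0]  (unknown; binding)
step 1 → dur = max(L[1]=4, C[0]=5) = 5
step 2 → dur = max(L[2]=9, C[1]=9) = 9
step 3 → dur = max(L[3]=2, C[2]=3) = 3
step 4 → dur = max(L[4]=7, C[3]=3) = 7
step 5 → dur = max(L[5]=5, C[4]=2) = 5
step 6 → dur = C[5]=6 = 6
sum of known step durations = 35
dur[0] = total - known = 39 - 35 = 4
L[0] is the binding max in step 0, so L[0] = dur[0] = 4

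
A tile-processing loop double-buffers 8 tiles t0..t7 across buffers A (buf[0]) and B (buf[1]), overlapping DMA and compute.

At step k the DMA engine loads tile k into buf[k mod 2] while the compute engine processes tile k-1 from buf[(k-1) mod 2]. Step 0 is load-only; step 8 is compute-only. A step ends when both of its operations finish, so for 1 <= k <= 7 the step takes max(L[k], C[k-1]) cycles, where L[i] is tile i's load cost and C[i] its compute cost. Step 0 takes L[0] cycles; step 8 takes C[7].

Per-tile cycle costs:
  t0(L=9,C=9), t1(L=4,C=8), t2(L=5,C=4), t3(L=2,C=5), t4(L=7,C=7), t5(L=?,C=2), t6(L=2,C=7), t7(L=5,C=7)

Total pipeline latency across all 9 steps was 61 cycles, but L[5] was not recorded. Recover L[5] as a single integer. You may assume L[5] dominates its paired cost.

step 0 | dur = L[0]=9 = 9
step 1 | dur = max(L[1]=4, C[0]=9) = 9
step 2 | dur = max(L[2]=5, C[1]=8) = 8
step 3 | dur = max(L[3]=2, C[2]=4) = 4
step 4 | dur = max(L[4]=7, C[3]=5) = 7
step 5 | dur = max(L[5]=?, C[4]=7) = L[5]  (unknown; binding)
step 6 | dur = max(L[6]=2, C[5]=2) = 2
step 7 | dur = max(L[7]=5, C[6]=7) = 7
step 8 | dur = C[7]=7 = 7
sum of known step durations = 53
dur[5] = total - known = 61 - 53 = 8
L[5] is the binding max in step 5, so L[5] = dur[5] = 8

L[5] = 8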